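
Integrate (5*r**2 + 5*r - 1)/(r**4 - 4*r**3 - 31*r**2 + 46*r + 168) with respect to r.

31*log(r - 7)/44 - 59*log(r - 3)/140 + log(r + 2)/10 - 59*log(r + 4)/154 + C

Factor the denominator: (r - 7)*(r - 3)*(r + 2)*(r + 4).
Partial-fraction decomposition: -59/(154*(r + 4)) + 1/(10*(r + 2)) - 59/(140*(r - 3)) + 31/(44*(r - 7)).
Integrate each term: A/(r−a) contributes A·log|r−a|.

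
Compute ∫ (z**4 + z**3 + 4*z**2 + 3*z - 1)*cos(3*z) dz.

z**4*sin(3*z)/3 + z**3*sin(3*z)/3 + 4*z**3*cos(3*z)/9 + 8*z**2*sin(3*z)/9 + z**2*cos(3*z)/3 + 7*z*sin(3*z)/9 + 16*z*cos(3*z)/27 - 43*sin(3*z)/81 + 7*cos(3*z)/27 + C

Use integration by parts with u = z**4 + z**3 + 4*z**2 + 3*z - 1, dv = cos(3*z) dz, so v = sin(3*z)/3.
Apply parts 4 times (tabular method): alternate signs, differentiate u down to 0, integrate dv up.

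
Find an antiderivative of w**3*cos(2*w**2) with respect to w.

w**2*sin(2*w**2)/4 + cos(2*w**2)/8 + C

Let u = w², du = 2w dw; rewrite as (1/2)∫ u^1·cos(2u) du.
Now integrate by parts 1 time.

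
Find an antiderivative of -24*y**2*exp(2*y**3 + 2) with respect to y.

Let u = 2*y**3 + 2, so du = (6*y**2) dy.
Rewriting, the integral becomes -4·∫ e^u du = -4·e^u.
Substituting back, u = 2*y**3 + 2.

-4*exp(2*y**3 + 2) + C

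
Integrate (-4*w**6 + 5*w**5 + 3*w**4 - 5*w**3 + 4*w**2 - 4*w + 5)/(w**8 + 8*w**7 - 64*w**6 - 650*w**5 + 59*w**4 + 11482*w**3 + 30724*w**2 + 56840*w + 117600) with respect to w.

Factor the denominator: (w - 7)*(w - 6)*(w + 4)*(w + 5)**2*(w + 7)*(w**2 + 4).
Partial-fraction decomposition: -(22789*w - 136246)/(17829200*(w**2 + 4)) + 45457/(9646*(w + 7)) - 11260267/(7326792*(w + 5)) + 18875/(1914*(w + 5)**2) - 6777/(2200*(w + 4)) + 144811/(629200*(w - 6)) - 95225/(293832*(w - 7)).
Integrate each term; A/(w−a) gives A·log|w−a|; the (Bw+D)/(w²+p²) term gives a log and an atan.

-95225*log(w - 7)/293832 + 144811*log(w - 6)/629200 - 6777*log(w + 4)/2200 - 11260267*log(w + 5)/7326792 + 45457*log(w + 7)/9646 - 22789*log(w**2 + 4)/35658400 + 68123*atan(w/2)/17829200 - 18875/(1914*w + 9570) + C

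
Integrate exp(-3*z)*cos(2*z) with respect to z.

2*exp(-3*z)*sin(2*z)/13 - 3*exp(-3*z)*cos(2*z)/13 + C

Let I denote the integral. Integrate by parts with u = cos(2*z), dv = exp(-3*z) dz, so v = -exp(-3*z)/3: I = -exp(-3*z)*cos(2*z)/3 − (2/3)·∫ exp(-3*z)*sin(2*z) dz.
Apply parts again with u = sin(2*z), dv = exp(-3*z) dz: ∫ exp(-3*z)*sin(2*z) dz = -exp(-3*z)*sin(2*z)/3 + (2/3)·I. Substituting back brings back I: I = 2*exp(-3*z)*sin(2*z)/9 - exp(-3*z)*cos(2*z)/3 − (4/9)·I.
Solving for I: (1 + 4/9)·I equals the remaining terms, so I = (9/13)·(2*exp(-3*z)*sin(2*z)/9 - exp(-3*z)*cos(2*z)/3).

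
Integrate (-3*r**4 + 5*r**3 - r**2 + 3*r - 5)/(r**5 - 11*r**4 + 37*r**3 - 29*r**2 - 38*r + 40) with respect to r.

-1265*log(r - 5)/72 + 457*log(r - 4)/30 - 11*log(r - 2)/18 + log(r - 1)/24 - 17*log(r + 1)/180 + C

Factor the denominator: (r - 5)*(r - 4)*(r - 2)*(r - 1)*(r + 1).
Partial-fraction decomposition: -17/(180*(r + 1)) + 1/(24*(r - 1)) - 11/(18*(r - 2)) + 457/(30*(r - 4)) - 1265/(72*(r - 5)).
Integrate each term: A/(r−a) contributes A·log|r−a|.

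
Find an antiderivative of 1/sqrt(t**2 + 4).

log(t + sqrt(t**2 + 4)) + C

Substitute t = 2·tan(θ), so dt = 2·sec(θ)^2 dθ and the radical becomes sqrt(t**2 + 4) = 2·sec(θ) by the Pythagorean identity.
Integrate the resulting trig expression in θ, then back-substitute tan(θ) = t/2, sec(θ) = sqrt(t**2 + 4)/2 (absorbing any constant into C).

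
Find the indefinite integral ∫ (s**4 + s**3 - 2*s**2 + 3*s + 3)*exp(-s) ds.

(-s**4 - 5*s**3 - 13*s**2 - 29*s - 32)*exp(-s) + C

Use integration by parts with u = s**4 + s**3 - 2*s**2 + 3*s + 3, dv = exp(-s) ds, so v = -exp(-s).
Apply parts 4 times (tabular method): alternate signs, differentiate u down to 0, integrate dv up.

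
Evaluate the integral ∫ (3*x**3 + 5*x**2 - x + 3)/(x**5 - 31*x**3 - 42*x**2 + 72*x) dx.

Factor the denominator: x*(x - 6)*(x - 1)*(x + 3)*(x + 4).
Partial-fraction decomposition: -21/(40*(x + 4)) + 5/(18*(x + 3)) - 1/(10*(x - 1)) + 11/(36*(x - 6)) + 1/(24*x).
Integrate each term: A/(x−a) contributes A·log|x−a|.

log(x)/24 + 11*log(x - 6)/36 - log(x - 1)/10 + 5*log(x + 3)/18 - 21*log(x + 4)/40 + C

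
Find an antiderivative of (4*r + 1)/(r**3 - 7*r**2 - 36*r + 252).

29*log(r - 7)/13 - 25*log(r - 6)/12 - 23*log(r + 6)/156 + C

Factor the denominator: (r - 7)*(r - 6)*(r + 6).
Partial-fraction decomposition: -23/(156*(r + 6)) - 25/(12*(r - 6)) + 29/(13*(r - 7)).
Integrate each term: A/(r−a) contributes A·log|r−a|.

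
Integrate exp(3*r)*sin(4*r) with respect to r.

Let I denote the integral. Integrate by parts with u = sin(4*r), dv = exp(3*r) dr, so v = exp(3*r)/3: I = exp(3*r)*sin(4*r)/3 − (4/3)·∫ exp(3*r)*cos(4*r) dr.
Apply parts again with u = cos(4*r), dv = exp(3*r) dr: ∫ exp(3*r)*cos(4*r) dr = exp(3*r)*cos(4*r)/3 + (4/3)·I. Substituting back brings back I: I = exp(3*r)*sin(4*r)/3 - 4*exp(3*r)*cos(4*r)/9 − (16/9)·I.
Solving for I: (1 + 16/9)·I equals the remaining terms, so I = (9/25)·(exp(3*r)*sin(4*r)/3 - 4*exp(3*r)*cos(4*r)/9).

3*exp(3*r)*sin(4*r)/25 - 4*exp(3*r)*cos(4*r)/25 + C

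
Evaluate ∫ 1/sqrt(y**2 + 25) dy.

Substitute y = 5·tan(θ), so dy = 5·sec(θ)^2 dθ and the radical becomes sqrt(y**2 + 25) = 5·sec(θ) by the Pythagorean identity.
Integrate the resulting trig expression in θ, then back-substitute tan(θ) = y/5, sec(θ) = sqrt(y**2 + 25)/5 (absorbing any constant into C).

log(y + sqrt(y**2 + 25)) + C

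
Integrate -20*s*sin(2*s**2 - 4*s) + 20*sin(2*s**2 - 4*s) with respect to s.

Let u = 2*s**2 - 4*s, so du = (4*s - 4) ds.
Rewriting, the integral becomes -5·∫ sin(u) du = -5·-cos(u).
Substituting back, u = 2*s**2 - 4*s.

5*cos(2*s**2 - 4*s) + C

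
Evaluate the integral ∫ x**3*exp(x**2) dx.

Let u = x², du = 2x dx; rewrite as (1/2)∫ u^1·exp(1u) du.
Now integrate by parts 1 time.

(x**2 - 1)*exp(x**2)/2 + C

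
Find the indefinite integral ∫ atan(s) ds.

s*atan(s) - log(s**2 + 1)/2 + C

Use integration by parts with u = arctan(s), dv = ds.
Then du = 1/(s**2 + 1) ds.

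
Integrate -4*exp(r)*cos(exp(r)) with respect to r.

-4*sin(exp(r)) + C

Let u = exp(r), so du = (exp(r)) dr.
Rewriting, the integral becomes -4·∫ cos(u) du = -4·sin(u).
Substituting back, u = exp(r).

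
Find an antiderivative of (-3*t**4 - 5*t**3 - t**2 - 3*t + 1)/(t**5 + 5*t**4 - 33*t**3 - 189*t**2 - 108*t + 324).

-5021*log(t - 6)/4860 + 11*log(t - 1)/560 + 6805*log(t + 3)/3888 - 2825*log(t + 6)/756 + 107/(108*t + 324) + C

Factor the denominator: (t - 6)*(t - 1)*(t + 3)**2*(t + 6).
Partial-fraction decomposition: -2825/(756*(t + 6)) + 6805/(3888*(t + 3)) - 107/(108*(t + 3)**2) + 11/(560*(t - 1)) - 5021/(4860*(t - 6)).
Integrate each term; A/(t−a) gives A·log|t−a|; A/(t−a)² gives −A/(t−a).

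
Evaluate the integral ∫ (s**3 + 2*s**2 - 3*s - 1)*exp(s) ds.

Use integration by parts with u = s**3 + 2*s**2 - 3*s - 1, dv = exp(s) ds, so v = exp(s).
Apply parts 3 times (tabular method): alternate signs, differentiate u down to 0, integrate dv up.

(s**3 - s**2 - s)*exp(s) + C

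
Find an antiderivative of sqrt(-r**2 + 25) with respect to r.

Substitute r = 5·sin(θ), so dr = 5·cos(θ) dθ and the radical becomes sqrt(-r**2 + 25) = 5·cos(θ) by the Pythagorean identity.
Integrate the resulting trig expression in θ, then back-substitute θ = asin(r/5), sin(θ) = r/5, cos(θ) = sqrt(-r**2 + 25)/5 (absorbing any constant into C).

r*sqrt(-r**2 + 25)/2 + 25*asin(r/5)/2 + C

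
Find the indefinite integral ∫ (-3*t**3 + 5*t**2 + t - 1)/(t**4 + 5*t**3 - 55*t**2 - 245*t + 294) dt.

Factor the denominator: (t - 7)*(t - 1)*(t + 6)*(t + 7).
Partial-fraction decomposition: -633/(56*(t + 7)) + 821/(91*(t + 6)) - 1/(168*(t - 1)) - 389/(546*(t - 7)).
Integrate each term: A/(t−a) contributes A·log|t−a|.

-389*log(t - 7)/546 - log(t - 1)/168 + 821*log(t + 6)/91 - 633*log(t + 7)/56 + C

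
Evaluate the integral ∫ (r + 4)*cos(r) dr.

Use integration by parts with u = r + 4, dv = cos(r) dr, so v = sin(r).
Apply parts 1 times (tabular method): alternate signs, differentiate u down to 0, integrate dv up.

r*sin(r) + 4*sin(r) + cos(r) + C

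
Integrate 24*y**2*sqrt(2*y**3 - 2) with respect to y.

8*(2*y**3 - 2)**(3/2)/3 + C

Let u = 2*y**3 - 2, so du = (6*y**2) dy.
Rewriting, the integral becomes 4·∫ √u du = 4·(2/3)u^(3/2).
Substituting back, u = 2*y**3 - 2.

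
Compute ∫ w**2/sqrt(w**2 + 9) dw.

Substitute w = 3·tan(θ), so dw = 3·sec(θ)^2 dθ and the radical becomes sqrt(w**2 + 9) = 3·sec(θ) by the Pythagorean identity.
Integrate the resulting trig expression in θ, then back-substitute tan(θ) = w/3, sec(θ) = sqrt(w**2 + 9)/3 (absorbing any constant into C).

w*sqrt(w**2 + 9)/2 - 9*log(w + sqrt(w**2 + 9))/2 + C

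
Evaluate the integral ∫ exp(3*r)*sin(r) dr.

3*exp(3*r)*sin(r)/10 - exp(3*r)*cos(r)/10 + C

Let I denote the integral. Integrate by parts with u = sin(r), dv = exp(3*r) dr, so v = exp(3*r)/3: I = exp(3*r)*sin(r)/3 − (1/3)·∫ exp(3*r)*cos(r) dr.
Apply parts again with u = cos(r), dv = exp(3*r) dr: ∫ exp(3*r)*cos(r) dr = exp(3*r)*cos(r)/3 + (1/3)·I. Substituting back brings back I: I = exp(3*r)*sin(r)/3 - exp(3*r)*cos(r)/9 − (1/9)·I.
Solving for I: (1 + 1/9)·I equals the remaining terms, so I = (9/10)·(exp(3*r)*sin(r)/3 - exp(3*r)*cos(r)/9).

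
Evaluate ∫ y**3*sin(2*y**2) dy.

-y**2*cos(2*y**2)/4 + sin(2*y**2)/8 + C

Let u = y², du = 2y dy; rewrite as (1/2)∫ u^1·sin(2u) du.
Now integrate by parts 1 time.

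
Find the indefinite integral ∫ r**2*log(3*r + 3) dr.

r**3*log(3*r + 3)/3 - r**3/9 + r**2/6 - r/3 + log(r + 1)/3 + C

Use integration by parts with u = log(3*r + 3), dv = r**2 dr.
Then du = 3/(3*r + 3) dr and v = r**3/3.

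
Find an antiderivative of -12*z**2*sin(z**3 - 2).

4*cos(z**3 - 2) + C

Let u = z**3 - 2, so du = (3*z**2) dz.
Rewriting, the integral becomes -4·∫ sin(u) du = -4·-cos(u).
Substituting back, u = z**3 - 2.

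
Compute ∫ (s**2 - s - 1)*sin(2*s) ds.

-s**2*cos(2*s)/2 + s*sin(2*s)/2 + s*cos(2*s)/2 - sin(2*s)/4 + 3*cos(2*s)/4 + C

Use integration by parts with u = s**2 - s - 1, dv = sin(2*s) ds, so v = -cos(2*s)/2.
Apply parts 2 times (tabular method): alternate signs, differentiate u down to 0, integrate dv up.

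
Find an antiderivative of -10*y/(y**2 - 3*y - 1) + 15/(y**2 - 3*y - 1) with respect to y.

-5*log(y**2 - 3*y - 1) + C

Let u = y**2 - 3*y - 1, so du = (2*y - 3) dy.
Rewriting, the integral becomes -5·∫ 1/u du = -5·log(u).
Substituting back, u = y**2 - 3*y - 1.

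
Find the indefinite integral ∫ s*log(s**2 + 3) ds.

Let u = s**2 + 3, so du = (2*s) ds.
The integral becomes (1/2)·∫ log(u) du; integrate by parts with u′=log(u), dv′=du.

s**2*log(s**2 + 3)/2 - s**2/2 + 3*log(s**2 + 3)/2 + C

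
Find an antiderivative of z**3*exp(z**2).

(z**2 - 1)*exp(z**2)/2 + C

Let u = z², du = 2z dz; rewrite as (1/2)∫ u^1·exp(1u) du.
Now integrate by parts 1 time.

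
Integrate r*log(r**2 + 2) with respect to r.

Let u = r**2 + 2, so du = (2*r) dr.
The integral becomes (1/2)·∫ log(u) du; integrate by parts with u′=log(u), dv′=du.

r**2*log(r**2 + 2)/2 - r**2/2 + log(r**2 + 2) + C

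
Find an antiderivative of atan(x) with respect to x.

Use integration by parts with u = arctan(x), dv = dx.
Then du = 1/(x**2 + 1) dx.

x*atan(x) - log(x**2 + 1)/2 + C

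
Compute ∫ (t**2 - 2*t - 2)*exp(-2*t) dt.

(-2*t**2 + 2*t + 5)*exp(-2*t)/4 + C

Use integration by parts with u = t**2 - 2*t - 2, dv = exp(-2*t) dt, so v = -exp(-2*t)/2.
Apply parts 2 times (tabular method): alternate signs, differentiate u down to 0, integrate dv up.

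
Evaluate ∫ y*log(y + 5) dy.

y**2*log(y + 5)/2 - y**2/4 + 5*y/2 - 25*log(y + 5)/2 + C

Use integration by parts with u = log(y + 5), dv = y dy.
Then du = 1/(y + 5) dy and v = y**2/2.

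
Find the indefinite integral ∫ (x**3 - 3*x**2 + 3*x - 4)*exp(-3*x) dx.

(-9*x**3 + 18*x**2 - 15*x + 31)*exp(-3*x)/27 + C

Use integration by parts with u = x**3 - 3*x**2 + 3*x - 4, dv = exp(-3*x) dx, so v = -exp(-3*x)/3.
Apply parts 3 times (tabular method): alternate signs, differentiate u down to 0, integrate dv up.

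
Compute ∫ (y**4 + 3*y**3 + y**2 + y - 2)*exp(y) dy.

Use integration by parts with u = y**4 + 3*y**3 + y**2 + y - 2, dv = exp(y) dy, so v = exp(y).
Apply parts 4 times (tabular method): alternate signs, differentiate u down to 0, integrate dv up.

(y**4 - y**3 + 4*y**2 - 7*y + 5)*exp(y) + C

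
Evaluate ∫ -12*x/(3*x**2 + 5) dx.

Let u = 3*x**2 + 5, so du = (6*x) dx.
Rewriting, the integral becomes -2·∫ 1/u du = -2·log(u).
Substituting back, u = 3*x**2 + 5.

-2*log(3*x**2 + 5) + C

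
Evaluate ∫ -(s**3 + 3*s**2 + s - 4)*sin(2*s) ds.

Use integration by parts with u = s**3 + 3*s**2 + s - 4, dv = -sin(2*s) ds, so v = cos(2*s)/2.
Apply parts 3 times (tabular method): alternate signs, differentiate u down to 0, integrate dv up.

s**3*cos(2*s)/2 - 3*s**2*sin(2*s)/4 + 3*s**2*cos(2*s)/2 - 3*s*sin(2*s)/2 - s*cos(2*s)/4 + sin(2*s)/8 - 11*cos(2*s)/4 + C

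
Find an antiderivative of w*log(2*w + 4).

Use integration by parts with u = log(2*w + 4), dv = w dw.
Then du = 2/(2*w + 4) dw and v = w**2/2.

w**2*log(2*w + 4)/2 - w**2/4 + w - 2*log(w + 2) + C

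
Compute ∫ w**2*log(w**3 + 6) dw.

w**3*log(w**3 + 6)/3 - w**3/3 + 2*log(w**3 + 6) + C

Let u = w**3 + 6, so du = (3*w**2) dw.
The integral becomes (1/3)·∫ log(u) du; integrate by parts with u′=log(u), dv′=du.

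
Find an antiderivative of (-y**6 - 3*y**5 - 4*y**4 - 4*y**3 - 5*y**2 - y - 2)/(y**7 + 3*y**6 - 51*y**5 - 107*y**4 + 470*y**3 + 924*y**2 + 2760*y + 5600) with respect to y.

-20620147*log(y - 5)/40055148 - log(y + 2)/196 + 187*log(y + 4)/972 - 3785*log(y + 7)/5724 - 501*log(y**2 + 4)/89146 - 1095*atan(y/2)/178292 + 7033/(5481*y - 27405) + C

Factor the denominator: (y - 5)**2*(y + 2)*(y + 4)*(y + 7)*(y**2 + 4).
Partial-fraction decomposition: -3*(334*y + 365)/(89146*(y**2 + 4)) - 3785/(5724*(y + 7)) + 187/(972*(y + 4)) - 1/(196*(y + 2)) - 20620147/(40055148*(y - 5)) - 7033/(5481*(y - 5)**2).
Integrate each term; A/(y−a) gives A·log|y−a|; the (By+D)/(y²+p²) term gives a log and an atan.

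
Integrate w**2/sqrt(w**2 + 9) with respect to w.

w*sqrt(w**2 + 9)/2 - 9*log(w + sqrt(w**2 + 9))/2 + C

Substitute w = 3·tan(θ), so dw = 3·sec(θ)^2 dθ and the radical becomes sqrt(w**2 + 9) = 3·sec(θ) by the Pythagorean identity.
Integrate the resulting trig expression in θ, then back-substitute tan(θ) = w/3, sec(θ) = sqrt(w**2 + 9)/3 (absorbing any constant into C).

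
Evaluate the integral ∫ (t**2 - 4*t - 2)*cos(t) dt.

Use integration by parts with u = t**2 - 4*t - 2, dv = cos(t) dt, so v = sin(t).
Apply parts 2 times (tabular method): alternate signs, differentiate u down to 0, integrate dv up.

t**2*sin(t) - 4*t*sin(t) + 2*t*cos(t) - 4*sin(t) - 4*cos(t) + C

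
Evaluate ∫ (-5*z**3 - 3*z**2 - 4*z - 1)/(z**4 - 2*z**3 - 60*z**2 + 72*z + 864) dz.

-21457*log(z - 6)/7200 + 287*log(z + 4)/200 - 995*log(z + 6)/288 + 1213/(120*z - 720) + C

Factor the denominator: (z - 6)**2*(z + 4)*(z + 6).
Partial-fraction decomposition: -995/(288*(z + 6)) + 287/(200*(z + 4)) - 21457/(7200*(z - 6)) - 1213/(120*(z - 6)**2).
Integrate each term; A/(z−a) gives A·log|z−a|; A/(z−a)² gives −A/(z−a).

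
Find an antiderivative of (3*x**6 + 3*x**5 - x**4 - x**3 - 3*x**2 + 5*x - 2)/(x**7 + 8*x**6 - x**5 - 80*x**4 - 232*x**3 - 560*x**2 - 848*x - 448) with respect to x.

1501*log(x - 4)/3960 + log(x + 1)/15 - 3077*log(x + 2)/3600 + 150142*log(x + 7)/43725 - 21*log(x**2 + 4)/1696 - 165*atan(x/2)/848 - 4/(15*x + 30) + C

Factor the denominator: (x - 4)*(x + 1)*(x + 2)**2*(x + 7)*(x**2 + 4).
Partial-fraction decomposition: -3*(7*x + 110)/(848*(x**2 + 4)) + 150142/(43725*(x + 7)) - 3077/(3600*(x + 2)) + 4/(15*(x + 2)**2) + 1/(15*(x + 1)) + 1501/(3960*(x - 4)).
Integrate each term; A/(x−a) gives A·log|x−a|; the (Bx+D)/(x²+p²) term gives a log and an atan.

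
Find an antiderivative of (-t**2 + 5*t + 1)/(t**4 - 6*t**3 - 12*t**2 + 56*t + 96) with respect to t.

Factor the denominator: (t - 6)*(t - 4)*(t + 2)**2.
Partial-fraction decomposition: 125/(1152*(t + 2)) - 13/(48*(t + 2)**2) - 5/(72*(t - 4)) - 5/(128*(t - 6)).
Integrate each term; A/(t−a) gives A·log|t−a|; A/(t−a)² gives −A/(t−a).

-5*log(t - 6)/128 - 5*log(t - 4)/72 + 125*log(t + 2)/1152 + 13/(48*t + 96) + C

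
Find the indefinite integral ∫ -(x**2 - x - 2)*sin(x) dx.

Use integration by parts with u = x**2 - x - 2, dv = -sin(x) dx, so v = cos(x).
Apply parts 2 times (tabular method): alternate signs, differentiate u down to 0, integrate dv up.

x**2*cos(x) - 2*x*sin(x) - x*cos(x) + sin(x) - 4*cos(x) + C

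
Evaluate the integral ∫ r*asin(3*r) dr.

Use integration by parts with u = arcsin(3*r), dv = r dr.
Then du = 3/sqrt(-9*r**2 + 1) dr.

r**2*asin(3*r)/2 + r*sqrt(-9*r**2 + 1)/12 - asin(3*r)/36 + C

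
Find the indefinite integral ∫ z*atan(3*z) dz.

z**2*atan(3*z)/2 - z/6 + atan(3*z)/18 + C

Use integration by parts with u = arctan(3*z), dv = z dz.
Then du = 3/(9*z**2 + 1) dz.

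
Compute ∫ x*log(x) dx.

Use integration by parts with u = log(x), dv = x dx.
Then du = 1/x dx and v = x**2/2.

x**2*log(x)/2 - x**2/4 + C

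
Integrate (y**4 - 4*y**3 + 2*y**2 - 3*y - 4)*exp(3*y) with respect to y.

(27*y**4 - 144*y**3 + 198*y**2 - 213*y - 37)*exp(3*y)/81 + C

Use integration by parts with u = y**4 - 4*y**3 + 2*y**2 - 3*y - 4, dv = exp(3*y) dy, so v = exp(3*y)/3.
Apply parts 4 times (tabular method): alternate signs, differentiate u down to 0, integrate dv up.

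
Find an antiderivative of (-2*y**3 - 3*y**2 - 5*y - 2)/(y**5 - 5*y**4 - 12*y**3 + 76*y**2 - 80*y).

log(y)/40 - 352*log(y - 5)/405 + 83*log(y - 2)/108 + 49*log(y + 4)/648 - 10/(9*y - 18) + C

Factor the denominator: y*(y - 5)*(y - 2)**2*(y + 4).
Partial-fraction decomposition: 49/(648*(y + 4)) + 83/(108*(y - 2)) + 10/(9*(y - 2)**2) - 352/(405*(y - 5)) + 1/(40*y).
Integrate each term; A/(y−a) gives A·log|y−a|; A/(y−a)² gives −A/(y−a).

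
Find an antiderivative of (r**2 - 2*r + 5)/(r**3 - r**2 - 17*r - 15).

Factor the denominator: (r - 5)*(r + 1)*(r + 3).
Partial-fraction decomposition: 5/(4*(r + 3)) - 2/(3*(r + 1)) + 5/(12*(r - 5)).
Integrate each term: A/(r−a) contributes A·log|r−a|.

5*log(r - 5)/12 - 2*log(r + 1)/3 + 5*log(r + 3)/4 + C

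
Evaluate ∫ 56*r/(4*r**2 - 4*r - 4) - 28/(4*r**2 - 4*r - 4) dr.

Let u = 4*r**2 - 4*r - 4, so du = (8*r - 4) dr.
Rewriting, the integral becomes 7·∫ 1/u du = 7·log(u).
Substituting back, u = 4*r**2 - 4*r - 4.

7*log(4*r**2 - 4*r - 4) + C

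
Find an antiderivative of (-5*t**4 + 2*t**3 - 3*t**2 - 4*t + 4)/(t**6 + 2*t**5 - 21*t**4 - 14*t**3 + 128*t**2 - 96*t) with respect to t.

-log(t)/24 - 193*log(t - 3)/147 + 10*log(t - 2)/9 - 3*log(t - 1)/25 + 32059*log(t + 4)/88200 + 359/(210*t + 840) + C

Factor the denominator: t*(t - 3)*(t - 2)*(t - 1)*(t + 4)**2.
Partial-fraction decomposition: 32059/(88200*(t + 4)) - 359/(210*(t + 4)**2) - 3/(25*(t - 1)) + 10/(9*(t - 2)) - 193/(147*(t - 3)) - 1/(24*t).
Integrate each term; A/(t−a) gives A·log|t−a|; A/(t−a)² gives −A/(t−a).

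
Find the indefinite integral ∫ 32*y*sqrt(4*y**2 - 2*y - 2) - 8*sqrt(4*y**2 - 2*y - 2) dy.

Let u = 4*y**2 - 2*y - 2, so du = (8*y - 2) dy.
Rewriting, the integral becomes 4·∫ √u du = 4·(2/3)u^(3/2).
Substituting back, u = 4*y**2 - 2*y - 2.

8*(4*y**2 - 2*y - 2)**(3/2)/3 + C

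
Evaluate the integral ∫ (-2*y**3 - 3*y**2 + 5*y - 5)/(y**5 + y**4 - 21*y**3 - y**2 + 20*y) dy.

-log(y)/4 - 161*log(y - 4)/540 + 5*log(y - 1)/36 + 11*log(y + 1)/40 + 29*log(y + 5)/216 + C

Factor the denominator: y*(y - 4)*(y - 1)*(y + 1)*(y + 5).
Partial-fraction decomposition: 29/(216*(y + 5)) + 11/(40*(y + 1)) + 5/(36*(y - 1)) - 161/(540*(y - 4)) - 1/(4*y).
Integrate each term: A/(y−a) contributes A·log|y−a|.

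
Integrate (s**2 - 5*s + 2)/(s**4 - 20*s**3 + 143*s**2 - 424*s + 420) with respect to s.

Factor the denominator: (s - 7)*(s - 6)*(s - 5)*(s - 2).
Partial-fraction decomposition: 1/(15*(s - 2)) + 1/(3*(s - 5)) - 2/(s - 6) + 8/(5*(s - 7)).
Integrate each term: A/(s−a) contributes A·log|s−a|.

8*log(s - 7)/5 - 2*log(s - 6) + log(s - 5)/3 + log(s - 2)/15 + C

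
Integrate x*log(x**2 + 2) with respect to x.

x**2*log(x**2 + 2)/2 - x**2/2 + log(x**2 + 2) + C

Let u = x**2 + 2, so du = (2*x) dx.
The integral becomes (1/2)·∫ log(u) du; integrate by parts with u′=log(u), dv′=du.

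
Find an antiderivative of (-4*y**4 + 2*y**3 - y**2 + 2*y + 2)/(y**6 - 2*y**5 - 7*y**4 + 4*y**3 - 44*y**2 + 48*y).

Factor the denominator: y*(y - 4)*(y - 1)*(y + 3)*(y**2 + 4).
Partial-fraction decomposition: (20*y - 99)/(130*(y**2 + 4)) + 391/(1092*(y + 3)) - 1/(60*(y - 1)) - 451/(840*(y - 4)) + 1/(24*y).
Integrate each term; A/(y−a) gives A·log|y−a|; the (By+D)/(y²+p²) term gives a log and an atan.

log(y)/24 - 451*log(y - 4)/840 - log(y - 1)/60 + 391*log(y + 3)/1092 + log(y**2 + 4)/13 - 99*atan(y/2)/260 + C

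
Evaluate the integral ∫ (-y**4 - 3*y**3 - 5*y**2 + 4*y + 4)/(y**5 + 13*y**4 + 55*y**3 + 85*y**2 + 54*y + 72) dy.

-53*log(y + 3)/30 + 78*log(y + 4)/17 - 424*log(y + 6)/111 - 11*log(y**2 + 1)/12580 + 843*atan(y)/6290 + C

Factor the denominator: (y + 3)*(y + 4)*(y + 6)*(y**2 + 1).
Partial-fraction decomposition: -(11*y - 843)/(6290*(y**2 + 1)) - 424/(111*(y + 6)) + 78/(17*(y + 4)) - 53/(30*(y + 3)).
Integrate each term; A/(y−a) gives A·log|y−a|; the (By+D)/(y²+p²) term gives a log and an atan.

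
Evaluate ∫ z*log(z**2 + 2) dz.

Let u = z**2 + 2, so du = (2*z) dz.
The integral becomes (1/2)·∫ log(u) du; integrate by parts with u′=log(u), dv′=du.

z**2*log(z**2 + 2)/2 - z**2/2 + log(z**2 + 2) + C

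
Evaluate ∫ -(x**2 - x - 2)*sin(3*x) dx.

x**2*cos(3*x)/3 - 2*x*sin(3*x)/9 - x*cos(3*x)/3 + sin(3*x)/9 - 20*cos(3*x)/27 + C

Use integration by parts with u = x**2 - x - 2, dv = -sin(3*x) dx, so v = cos(3*x)/3.
Apply parts 2 times (tabular method): alternate signs, differentiate u down to 0, integrate dv up.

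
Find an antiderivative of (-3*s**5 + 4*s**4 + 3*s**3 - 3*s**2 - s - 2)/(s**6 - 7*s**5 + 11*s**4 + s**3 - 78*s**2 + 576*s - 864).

Factor the denominator: (s - 4)**2*(s - 2)*(s + 3)*(s**2 + 9).
Partial-fraction decomposition: -(3538*s + 32127)/(14625*(s**2 + 9)) - 473/(2205*(s + 3)) - 6/(65*(s - 2)) - 15014/(6125*(s - 4)) - 191/(35*(s - 4)**2).
Integrate each term; A/(s−a) gives A·log|s−a|; the (Bs+D)/(s²+p²) term gives a log and an atan.

-15014*log(s - 4)/6125 - 6*log(s - 2)/65 - 473*log(s + 3)/2205 - 1769*log(s**2 + 9)/14625 - 10709*atan(s/3)/14625 + 191/(35*s - 140) + C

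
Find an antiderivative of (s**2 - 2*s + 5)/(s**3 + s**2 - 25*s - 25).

log(s - 5)/3 - log(s + 1)/3 + log(s + 5) + C

Factor the denominator: (s - 5)*(s + 1)*(s + 5).
Partial-fraction decomposition: 1/(s + 5) - 1/(3*(s + 1)) + 1/(3*(s - 5)).
Integrate each term: A/(s−a) contributes A·log|s−a|.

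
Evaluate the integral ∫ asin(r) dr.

Use integration by parts with u = arcsin(r), dv = dr.
Then du = 1/sqrt(-r**2 + 1) dr.

r*asin(r) + sqrt(-r**2 + 1) + C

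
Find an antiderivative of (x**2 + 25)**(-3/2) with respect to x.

Substitute x = 5·tan(θ), so dx = 5·sec(θ)^2 dθ and the radical becomes sqrt(x**2 + 25) = 5·sec(θ) by the Pythagorean identity.
Integrate the resulting trig expression in θ, then back-substitute tan(θ) = x/5, sec(θ) = sqrt(x**2 + 25)/5 (absorbing any constant into C).

x/(25*sqrt(x**2 + 25)) + C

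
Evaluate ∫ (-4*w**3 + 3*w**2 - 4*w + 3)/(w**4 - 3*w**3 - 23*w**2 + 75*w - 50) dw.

-221*log(w - 5)/60 + 25*log(w - 2)/21 - log(w - 1)/12 - 299*log(w + 5)/210 + C

Factor the denominator: (w - 5)*(w - 2)*(w - 1)*(w + 5).
Partial-fraction decomposition: -299/(210*(w + 5)) - 1/(12*(w - 1)) + 25/(21*(w - 2)) - 221/(60*(w - 5)).
Integrate each term: A/(w−a) contributes A·log|w−a|.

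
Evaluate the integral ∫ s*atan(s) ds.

s**2*atan(s)/2 - s/2 + atan(s)/2 + C

Use integration by parts with u = arctan(s), dv = s ds.
Then du = 1/(s**2 + 1) ds.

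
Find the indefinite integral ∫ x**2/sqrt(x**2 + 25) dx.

Substitute x = 5·tan(θ), so dx = 5·sec(θ)^2 dθ and the radical becomes sqrt(x**2 + 25) = 5·sec(θ) by the Pythagorean identity.
Integrate the resulting trig expression in θ, then back-substitute tan(θ) = x/5, sec(θ) = sqrt(x**2 + 25)/5 (absorbing any constant into C).

x*sqrt(x**2 + 25)/2 - 25*log(x + sqrt(x**2 + 25))/2 + C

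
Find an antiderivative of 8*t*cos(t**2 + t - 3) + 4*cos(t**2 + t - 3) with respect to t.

4*sin(t**2 + t - 3) + C

Let u = t**2 + t - 3, so du = (2*t + 1) dt.
Rewriting, the integral becomes 4·∫ cos(u) du = 4·sin(u).
Substituting back, u = t**2 + t - 3.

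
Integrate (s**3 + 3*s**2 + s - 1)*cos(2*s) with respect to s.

s**3*sin(2*s)/2 + 3*s**2*sin(2*s)/2 + 3*s**2*cos(2*s)/4 - s*sin(2*s)/4 + 3*s*cos(2*s)/2 - 5*sin(2*s)/4 - cos(2*s)/8 + C

Use integration by parts with u = s**3 + 3*s**2 + s - 1, dv = cos(2*s) ds, so v = sin(2*s)/2.
Apply parts 3 times (tabular method): alternate signs, differentiate u down to 0, integrate dv up.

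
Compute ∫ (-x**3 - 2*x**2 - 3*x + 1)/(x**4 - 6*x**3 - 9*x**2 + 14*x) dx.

Factor the denominator: x*(x - 7)*(x - 1)*(x + 2).
Partial-fraction decomposition: -7/(54*(x + 2)) + 5/(18*(x - 1)) - 461/(378*(x - 7)) + 1/(14*x).
Integrate each term: A/(x−a) contributes A·log|x−a|.

log(x)/14 - 461*log(x - 7)/378 + 5*log(x - 1)/18 - 7*log(x + 2)/54 + C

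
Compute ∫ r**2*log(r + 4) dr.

Use integration by parts with u = log(r + 4), dv = r**2 dr.
Then du = 1/(r + 4) dr and v = r**3/3.

r**3*log(r + 4)/3 - r**3/9 + 2*r**2/3 - 16*r/3 + 64*log(r + 4)/3 + C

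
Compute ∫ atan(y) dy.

Use integration by parts with u = arctan(y), dv = dy.
Then du = 1/(y**2 + 1) dy.

y*atan(y) - log(y**2 + 1)/2 + C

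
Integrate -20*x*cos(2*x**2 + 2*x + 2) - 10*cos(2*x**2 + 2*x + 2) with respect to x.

Let u = 2*x**2 + 2*x + 2, so du = (4*x + 2) dx.
Rewriting, the integral becomes -5·∫ cos(u) du = -5·sin(u).
Substituting back, u = 2*x**2 + 2*x + 2.

-5*sin(2*x**2 + 2*x + 2) + C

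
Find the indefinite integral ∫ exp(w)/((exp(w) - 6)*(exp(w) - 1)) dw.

log(exp(w) - 6)/5 - log(exp(w) - 1)/5 + C

Let u = e^w, du = e^w dw.
The integral becomes ∫ du/((u-1)(u-6)); decompose into partial fractions.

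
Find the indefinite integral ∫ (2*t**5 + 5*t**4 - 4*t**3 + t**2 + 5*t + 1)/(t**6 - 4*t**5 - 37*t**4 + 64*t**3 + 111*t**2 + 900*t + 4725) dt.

Factor the denominator: (t - 7)*(t - 5)*(t + 3)*(t + 5)*(t**2 + 9).
Partial-fraction decomposition: (2251*t + 9609)/(17748*(t**2 + 9)) + 82/(255*(t + 5)) + 11/(1440*(t + 3)) - 4463/(2720*(t - 5)) + 11083/(3480*(t - 7)).
Integrate each term; A/(t−a) gives A·log|t−a|; the (Bt+D)/(t²+p²) term gives a log and an atan.

11083*log(t - 7)/3480 - 4463*log(t - 5)/2720 + 11*log(t + 3)/1440 + 82*log(t + 5)/255 + 2251*log(t**2 + 9)/35496 + 3203*atan(t/3)/17748 + C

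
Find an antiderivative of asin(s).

Use integration by parts with u = arcsin(s), dv = ds.
Then du = 1/sqrt(-s**2 + 1) ds.

s*asin(s) + sqrt(-s**2 + 1) + C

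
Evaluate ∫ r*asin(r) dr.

Use integration by parts with u = arcsin(r), dv = r dr.
Then du = 1/sqrt(-r**2 + 1) dr.

r**2*asin(r)/2 + r*sqrt(-r**2 + 1)/4 - asin(r)/4 + C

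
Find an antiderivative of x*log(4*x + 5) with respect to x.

Use integration by parts with u = log(4*x + 5), dv = x dx.
Then du = 4/(4*x + 5) dx and v = x**2/2.

x**2*log(4*x + 5)/2 - x**2/4 + 5*x/8 - 25*log(4*x + 5)/32 + C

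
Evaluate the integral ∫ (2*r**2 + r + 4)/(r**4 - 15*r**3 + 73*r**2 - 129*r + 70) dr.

109*log(r - 7)/60 - 59*log(r - 5)/24 + 14*log(r - 2)/15 - 7*log(r - 1)/24 + C

Factor the denominator: (r - 7)*(r - 5)*(r - 2)*(r - 1).
Partial-fraction decomposition: -7/(24*(r - 1)) + 14/(15*(r - 2)) - 59/(24*(r - 5)) + 109/(60*(r - 7)).
Integrate each term: A/(r−a) contributes A·log|r−a|.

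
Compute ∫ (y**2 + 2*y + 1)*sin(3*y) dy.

Use integration by parts with u = y**2 + 2*y + 1, dv = sin(3*y) dy, so v = -cos(3*y)/3.
Apply parts 2 times (tabular method): alternate signs, differentiate u down to 0, integrate dv up.

-y**2*cos(3*y)/3 + 2*y*sin(3*y)/9 - 2*y*cos(3*y)/3 + 2*sin(3*y)/9 - 7*cos(3*y)/27 + C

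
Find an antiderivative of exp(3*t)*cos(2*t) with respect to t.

Let I denote the integral. Integrate by parts with u = cos(2*t), dv = exp(3*t) dt, so v = exp(3*t)/3: I = exp(3*t)*cos(2*t)/3 + (2/3)·∫ exp(3*t)*sin(2*t) dt.
Apply parts again with u = sin(2*t), dv = exp(3*t) dt: ∫ exp(3*t)*sin(2*t) dt = exp(3*t)*sin(2*t)/3 − (2/3)·I. Substituting back brings back I: I = 2*exp(3*t)*sin(2*t)/9 + exp(3*t)*cos(2*t)/3 − (4/9)·I.
Solving for I: (1 + 4/9)·I equals the remaining terms, so I = (9/13)·(2*exp(3*t)*sin(2*t)/9 + exp(3*t)*cos(2*t)/3).

2*exp(3*t)*sin(2*t)/13 + 3*exp(3*t)*cos(2*t)/13 + C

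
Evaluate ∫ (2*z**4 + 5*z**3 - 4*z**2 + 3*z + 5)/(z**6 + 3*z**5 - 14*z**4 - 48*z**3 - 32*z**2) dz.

9*log(z)/64 + 157*log(z - 4)/768 + log(z + 1)/3 - 25*log(z + 2)/48 - 121*log(z + 4)/768 + 5/(32*z) + C

Factor the denominator: z**2*(z - 4)*(z + 1)*(z + 2)*(z + 4).
Partial-fraction decomposition: -121/(768*(z + 4)) - 25/(48*(z + 2)) + 1/(3*(z + 1)) + 157/(768*(z - 4)) + 9/(64*z) - 5/(32*z**2).
Integrate each term; A/(z−a) gives A·log|z−a|; A/(z−a)² gives −A/(z−a).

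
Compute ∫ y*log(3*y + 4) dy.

y**2*log(3*y + 4)/2 - y**2/4 + 2*y/3 - 8*log(3*y + 4)/9 + C

Use integration by parts with u = log(3*y + 4), dv = y dy.
Then du = 3/(3*y + 4) dy and v = y**2/2.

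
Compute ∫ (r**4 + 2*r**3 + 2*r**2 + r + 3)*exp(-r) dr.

(-r**4 - 6*r**3 - 20*r**2 - 41*r - 44)*exp(-r) + C

Use integration by parts with u = r**4 + 2*r**3 + 2*r**2 + r + 3, dv = exp(-r) dr, so v = -exp(-r).
Apply parts 4 times (tabular method): alternate signs, differentiate u down to 0, integrate dv up.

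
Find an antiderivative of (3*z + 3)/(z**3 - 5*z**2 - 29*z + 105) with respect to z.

Factor the denominator: (z - 7)*(z - 3)*(z + 5).
Partial-fraction decomposition: -1/(8*(z + 5)) - 3/(8*(z - 3)) + 1/(2*(z - 7)).
Integrate each term: A/(z−a) contributes A·log|z−a|.

log(z - 7)/2 - 3*log(z - 3)/8 - log(z + 5)/8 + C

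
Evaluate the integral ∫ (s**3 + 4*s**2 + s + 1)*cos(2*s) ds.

s**3*sin(2*s)/2 + 2*s**2*sin(2*s) + 3*s**2*cos(2*s)/4 - s*sin(2*s)/4 + 2*s*cos(2*s) - sin(2*s)/2 - cos(2*s)/8 + C

Use integration by parts with u = s**3 + 4*s**2 + s + 1, dv = cos(2*s) ds, so v = sin(2*s)/2.
Apply parts 3 times (tabular method): alternate signs, differentiate u down to 0, integrate dv up.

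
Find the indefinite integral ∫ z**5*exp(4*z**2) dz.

(8*z**4 - 4*z**2 + 1)*exp(4*z**2)/64 + C

Let u = z², du = 2z dz; rewrite as (1/2)∫ u^2·exp(4u) du.
Now integrate by parts 2 times.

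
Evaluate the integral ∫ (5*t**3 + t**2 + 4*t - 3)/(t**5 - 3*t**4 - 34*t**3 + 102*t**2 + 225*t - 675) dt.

667*log(t - 5)/320 - 1415*log(t - 3)/768 + 47*log(t + 3)/192 - 623*log(t + 5)/1280 + 51/(32*t - 96) + C

Factor the denominator: (t - 5)*(t - 3)**2*(t + 3)*(t + 5).
Partial-fraction decomposition: -623/(1280*(t + 5)) + 47/(192*(t + 3)) - 1415/(768*(t - 3)) - 51/(32*(t - 3)**2) + 667/(320*(t - 5)).
Integrate each term; A/(t−a) gives A·log|t−a|; A/(t−a)² gives −A/(t−a).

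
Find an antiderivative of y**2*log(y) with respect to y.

y**3*log(y)/3 - y**3/9 + C

Use integration by parts with u = log(y), dv = y**2 dy.
Then du = 1/y dy and v = y**3/3.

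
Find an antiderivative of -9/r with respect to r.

Let u = r**3, so du = (3*r**2) dr.
Rewriting, the integral becomes -3·∫ 1/u du = -3·log(u).
Substituting back, u = r**3.

-9*log(r) + C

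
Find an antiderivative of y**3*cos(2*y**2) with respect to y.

y**2*sin(2*y**2)/4 + cos(2*y**2)/8 + C

Let u = y², du = 2y dy; rewrite as (1/2)∫ u^1·cos(2u) du.
Now integrate by parts 1 time.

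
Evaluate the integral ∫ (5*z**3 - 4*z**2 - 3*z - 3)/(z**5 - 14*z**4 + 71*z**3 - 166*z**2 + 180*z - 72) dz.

Factor the denominator: (z - 6)*(z - 3)*(z - 2)**2*(z - 1).
Partial-fraction decomposition: -1/(2*(z - 1)) + 179/(16*(z - 2)) + 15/(4*(z - 2)**2) - 29/(2*(z - 3)) + 61/(16*(z - 6)).
Integrate each term; A/(z−a) gives A·log|z−a|; A/(z−a)² gives −A/(z−a).

61*log(z - 6)/16 - 29*log(z - 3)/2 + 179*log(z - 2)/16 - log(z - 1)/2 - 15/(4*z - 8) + C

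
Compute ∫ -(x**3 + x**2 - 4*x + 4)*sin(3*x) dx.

x**3*cos(3*x)/3 - x**2*sin(3*x)/3 + x**2*cos(3*x)/3 - 2*x*sin(3*x)/9 - 14*x*cos(3*x)/9 + 14*sin(3*x)/27 + 34*cos(3*x)/27 + C

Use integration by parts with u = x**3 + x**2 - 4*x + 4, dv = -sin(3*x) dx, so v = cos(3*x)/3.
Apply parts 3 times (tabular method): alternate signs, differentiate u down to 0, integrate dv up.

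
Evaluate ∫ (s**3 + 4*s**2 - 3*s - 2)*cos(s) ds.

Use integration by parts with u = s**3 + 4*s**2 - 3*s - 2, dv = cos(s) ds, so v = sin(s).
Apply parts 3 times (tabular method): alternate signs, differentiate u down to 0, integrate dv up.

s**3*sin(s) + 4*s**2*sin(s) + 3*s**2*cos(s) - 9*s*sin(s) + 8*s*cos(s) - 10*sin(s) - 9*cos(s) + C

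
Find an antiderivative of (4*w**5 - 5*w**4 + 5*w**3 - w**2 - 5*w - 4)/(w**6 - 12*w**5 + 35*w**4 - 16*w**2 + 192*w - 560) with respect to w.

1895*log(w - 7)/159 - 4973*log(w - 5)/609 + 7*log(w - 2)/48 + 41*log(w + 2)/336 - 249*log(w**2 + 4)/24592 + 272*atan(w/2)/1537 + C

Factor the denominator: (w - 7)*(w - 5)*(w - 2)*(w + 2)*(w**2 + 4).
Partial-fraction decomposition: -(249*w - 4352)/(12296*(w**2 + 4)) + 41/(336*(w + 2)) + 7/(48*(w - 2)) - 4973/(609*(w - 5)) + 1895/(159*(w - 7)).
Integrate each term; A/(w−a) gives A·log|w−a|; the (Bw+D)/(w²+p²) term gives a log and an atan.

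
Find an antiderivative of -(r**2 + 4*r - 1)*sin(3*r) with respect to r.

Use integration by parts with u = r**2 + 4*r - 1, dv = -sin(3*r) dr, so v = cos(3*r)/3.
Apply parts 2 times (tabular method): alternate signs, differentiate u down to 0, integrate dv up.

r**2*cos(3*r)/3 - 2*r*sin(3*r)/9 + 4*r*cos(3*r)/3 - 4*sin(3*r)/9 - 11*cos(3*r)/27 + C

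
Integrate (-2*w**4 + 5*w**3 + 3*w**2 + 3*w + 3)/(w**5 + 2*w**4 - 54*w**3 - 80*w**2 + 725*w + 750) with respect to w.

Factor the denominator: (w - 5)**2*(w + 1)*(w + 5)*(w + 6).
Partial-fraction decomposition: -3579/(605*(w + 6)) + 453/(100*(w + 5)) - 1/(180*(w + 1)) - 16573/(27225*(w - 5)) - 133/(165*(w - 5)**2).
Integrate each term; A/(w−a) gives A·log|w−a|; A/(w−a)² gives −A/(w−a).

-16573*log(w - 5)/27225 - log(w + 1)/180 + 453*log(w + 5)/100 - 3579*log(w + 6)/605 + 133/(165*w - 825) + C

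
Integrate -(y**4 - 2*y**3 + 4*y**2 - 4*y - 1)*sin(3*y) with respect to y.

Use integration by parts with u = y**4 - 2*y**3 + 4*y**2 - 4*y - 1, dv = -sin(3*y) dy, so v = cos(3*y)/3.
Apply parts 4 times (tabular method): alternate signs, differentiate u down to 0, integrate dv up.

y**4*cos(3*y)/3 - 4*y**3*sin(3*y)/9 - 2*y**3*cos(3*y)/3 + 2*y**2*sin(3*y)/3 + 8*y**2*cos(3*y)/9 - 16*y*sin(3*y)/27 - 8*y*cos(3*y)/9 + 8*sin(3*y)/27 - 43*cos(3*y)/81 + C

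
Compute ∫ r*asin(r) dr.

Use integration by parts with u = arcsin(r), dv = r dr.
Then du = 1/sqrt(-r**2 + 1) dr.

r**2*asin(r)/2 + r*sqrt(-r**2 + 1)/4 - asin(r)/4 + C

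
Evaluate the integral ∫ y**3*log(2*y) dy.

Use integration by parts with u = log(2*y), dv = y**3 dy.
Then du = 1/y dy and v = y**4/4.

y**4*(log(y) + log(2))/4 - y**4/16 + C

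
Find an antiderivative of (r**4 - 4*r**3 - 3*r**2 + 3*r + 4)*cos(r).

Use integration by parts with u = r**4 - 4*r**3 - 3*r**2 + 3*r + 4, dv = cos(r) dr, so v = sin(r).
Apply parts 4 times (tabular method): alternate signs, differentiate u down to 0, integrate dv up.

r**4*sin(r) - 4*r**3*sin(r) + 4*r**3*cos(r) - 15*r**2*sin(r) - 12*r**2*cos(r) + 27*r*sin(r) - 30*r*cos(r) + 34*sin(r) + 27*cos(r) + C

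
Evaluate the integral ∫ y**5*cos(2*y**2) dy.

y**4*sin(2*y**2)/4 + y**2*cos(2*y**2)/4 - sin(2*y**2)/8 + C

Let u = y², du = 2y dy; rewrite as (1/2)∫ u^2·cos(2u) du.
Now integrate by parts 2 times.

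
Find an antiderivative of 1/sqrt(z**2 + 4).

Substitute z = 2·tan(θ), so dz = 2·sec(θ)^2 dθ and the radical becomes sqrt(z**2 + 4) = 2·sec(θ) by the Pythagorean identity.
Integrate the resulting trig expression in θ, then back-substitute tan(θ) = z/2, sec(θ) = sqrt(z**2 + 4)/2 (absorbing any constant into C).

log(z + sqrt(z**2 + 4)) + C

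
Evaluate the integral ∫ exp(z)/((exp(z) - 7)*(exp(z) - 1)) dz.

Let u = e^z, du = e^z dz.
The integral becomes ∫ du/((u-7)(u-1)); decompose into partial fractions.

log(exp(z) - 7)/6 - log(exp(z) - 1)/6 + C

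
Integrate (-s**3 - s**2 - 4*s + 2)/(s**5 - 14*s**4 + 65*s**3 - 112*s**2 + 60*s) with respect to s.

log(s)/30 - 137*log(s - 6)/60 + 14*log(s - 5)/5 - 3*log(s - 2)/4 + log(s - 1)/5 + C

Factor the denominator: s*(s - 6)*(s - 5)*(s - 2)*(s - 1).
Partial-fraction decomposition: 1/(5*(s - 1)) - 3/(4*(s - 2)) + 14/(5*(s - 5)) - 137/(60*(s - 6)) + 1/(30*s).
Integrate each term: A/(s−a) contributes A·log|s−a|.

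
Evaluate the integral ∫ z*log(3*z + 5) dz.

z**2*log(3*z + 5)/2 - z**2/4 + 5*z/6 - 25*log(3*z + 5)/18 + C

Use integration by parts with u = log(3*z + 5), dv = z dz.
Then du = 3/(3*z + 5) dz and v = z**2/2.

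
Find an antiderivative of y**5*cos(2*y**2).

Let u = y², du = 2y dy; rewrite as (1/2)∫ u^2·cos(2u) du.
Now integrate by parts 2 times.

y**4*sin(2*y**2)/4 + y**2*cos(2*y**2)/4 - sin(2*y**2)/8 + C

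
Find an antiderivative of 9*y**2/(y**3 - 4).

Let u = y**3 - 4, so du = (3*y**2) dy.
Rewriting, the integral becomes 3·∫ 1/u du = 3·log(u).
Substituting back, u = y**3 - 4.

3*log(y**3 - 4) + C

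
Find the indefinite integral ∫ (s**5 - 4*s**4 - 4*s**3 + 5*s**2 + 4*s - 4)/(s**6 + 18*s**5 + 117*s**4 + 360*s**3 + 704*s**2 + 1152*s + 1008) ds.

Factor the denominator: (s + 2)*(s + 3)*(s + 6)*(s + 7)*(s**2 + 4).
Partial-fraction decomposition: (387*s + 1478)/(6890*(s**2 + 4)) + 12413/(530*(s + 7)) - 1493/(60*(s + 6)) + 215/(78*(s + 3)) - 7/(20*(s + 2)).
Integrate each term; A/(s−a) gives A·log|s−a|; the (Bs+D)/(s²+p²) term gives a log and an atan.

-7*log(s + 2)/20 + 215*log(s + 3)/78 - 1493*log(s + 6)/60 + 12413*log(s + 7)/530 + 387*log(s**2 + 4)/13780 + 739*atan(s/2)/6890 + C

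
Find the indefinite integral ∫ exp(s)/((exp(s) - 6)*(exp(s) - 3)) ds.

log(exp(s) - 6)/3 - log(exp(s) - 3)/3 + C

Let u = e^s, du = e^s ds.
The integral becomes ∫ du/((u-3)(u-6)); decompose into partial fractions.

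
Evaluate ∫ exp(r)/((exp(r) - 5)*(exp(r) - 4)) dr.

log(exp(r) - 5) - log(exp(r) - 4) + C

Let u = e^r, du = e^r dr.
The integral becomes ∫ du/((u-4)(u-5)); decompose into partial fractions.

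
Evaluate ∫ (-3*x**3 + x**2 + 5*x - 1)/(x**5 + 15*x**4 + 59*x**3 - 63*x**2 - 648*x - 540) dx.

-29*log(x - 3)/1296 + log(x + 1)/200 + 187*log(x + 5)/16 - 23632*log(x + 6)/2025 + 653/(45*x + 270) + C

Factor the denominator: (x - 3)*(x + 1)*(x + 5)*(x + 6)**2.
Partial-fraction decomposition: -23632/(2025*(x + 6)) - 653/(45*(x + 6)**2) + 187/(16*(x + 5)) + 1/(200*(x + 1)) - 29/(1296*(x - 3)).
Integrate each term; A/(x−a) gives A·log|x−a|; A/(x−a)² gives −A/(x−a).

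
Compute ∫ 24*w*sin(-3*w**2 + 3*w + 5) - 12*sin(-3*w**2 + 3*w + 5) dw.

4*cos(-3*w**2 + 3*w + 5) + C

Let u = 3*w**2 - 3*w - 5, so du = (6*w - 3) dw.
Rewriting, the integral becomes -4·∫ sin(u) du = -4·-cos(u).
Substituting back, u = 3*w**2 - 3*w - 5.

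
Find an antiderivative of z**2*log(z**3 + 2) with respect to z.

Let u = z**3 + 2, so du = (3*z**2) dz.
The integral becomes (1/3)·∫ log(u) du; integrate by parts with u′=log(u), dv′=du.

z**3*log(z**3 + 2)/3 - z**3/3 + 2*log(z**3 + 2)/3 + C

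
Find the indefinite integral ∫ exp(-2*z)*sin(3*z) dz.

Let I denote the integral. Integrate by parts with u = sin(3*z), dv = exp(-2*z) dz, so v = -exp(-2*z)/2: I = -exp(-2*z)*sin(3*z)/2 + (3/2)·∫ exp(-2*z)*cos(3*z) dz.
Apply parts again with u = cos(3*z), dv = exp(-2*z) dz: ∫ exp(-2*z)*cos(3*z) dz = -exp(-2*z)*cos(3*z)/2 − (3/2)·I. Substituting back brings back I: I = -exp(-2*z)*sin(3*z)/2 - 3*exp(-2*z)*cos(3*z)/4 − (9/4)·I.
Solving for I: (1 + 9/4)·I equals the remaining terms, so I = (4/13)·(-exp(-2*z)*sin(3*z)/2 - 3*exp(-2*z)*cos(3*z)/4).

-2*exp(-2*z)*sin(3*z)/13 - 3*exp(-2*z)*cos(3*z)/13 + C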